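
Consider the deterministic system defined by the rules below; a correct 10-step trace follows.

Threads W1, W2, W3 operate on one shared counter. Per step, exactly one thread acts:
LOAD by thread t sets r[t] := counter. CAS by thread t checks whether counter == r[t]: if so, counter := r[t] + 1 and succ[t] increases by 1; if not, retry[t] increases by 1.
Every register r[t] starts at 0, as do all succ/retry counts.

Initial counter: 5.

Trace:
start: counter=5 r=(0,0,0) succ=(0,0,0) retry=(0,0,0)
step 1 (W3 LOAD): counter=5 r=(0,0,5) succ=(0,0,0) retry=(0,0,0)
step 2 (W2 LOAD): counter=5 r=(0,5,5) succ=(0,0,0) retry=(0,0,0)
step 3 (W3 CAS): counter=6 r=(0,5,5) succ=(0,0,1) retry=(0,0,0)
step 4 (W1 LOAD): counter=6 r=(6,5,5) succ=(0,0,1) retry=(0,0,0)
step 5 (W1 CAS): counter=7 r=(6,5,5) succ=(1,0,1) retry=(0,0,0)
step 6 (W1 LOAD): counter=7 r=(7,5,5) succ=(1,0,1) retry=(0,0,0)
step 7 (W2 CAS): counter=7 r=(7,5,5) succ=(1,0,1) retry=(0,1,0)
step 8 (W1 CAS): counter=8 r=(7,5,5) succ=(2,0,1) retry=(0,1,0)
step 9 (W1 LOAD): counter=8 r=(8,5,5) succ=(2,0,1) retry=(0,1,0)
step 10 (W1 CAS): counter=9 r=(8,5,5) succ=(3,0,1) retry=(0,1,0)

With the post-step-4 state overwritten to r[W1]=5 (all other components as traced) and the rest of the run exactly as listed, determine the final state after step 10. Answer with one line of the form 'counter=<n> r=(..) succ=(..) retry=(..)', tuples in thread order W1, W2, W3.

state after step 4 := counter=6 r=(5,5,5) succ=(0,0,1) retry=(0,0,0)
step 5 (W1 CAS): counter=6 r=(5,5,5) succ=(0,0,1) retry=(1,0,0)
step 6 (W1 LOAD): counter=6 r=(6,5,5) succ=(0,0,1) retry=(1,0,0)
step 7 (W2 CAS): counter=6 r=(6,5,5) succ=(0,0,1) retry=(1,1,0)
step 8 (W1 CAS): counter=7 r=(6,5,5) succ=(1,0,1) retry=(1,1,0)
step 9 (W1 LOAD): counter=7 r=(7,5,5) succ=(1,0,1) retry=(1,1,0)
step 10 (W1 CAS): counter=8 r=(7,5,5) succ=(2,0,1) retry=(1,1,0)

counter=8 r=(7,5,5) succ=(2,0,1) retry=(1,1,0)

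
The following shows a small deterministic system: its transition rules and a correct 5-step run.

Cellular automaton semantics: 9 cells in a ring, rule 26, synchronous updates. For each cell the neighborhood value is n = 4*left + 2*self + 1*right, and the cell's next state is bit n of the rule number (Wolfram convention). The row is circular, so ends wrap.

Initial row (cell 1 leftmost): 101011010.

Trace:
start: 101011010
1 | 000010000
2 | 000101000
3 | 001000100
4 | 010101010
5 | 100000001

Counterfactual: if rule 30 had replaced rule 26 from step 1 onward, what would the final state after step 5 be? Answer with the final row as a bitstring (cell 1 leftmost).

(re-executing steps 1..5 under rule 30; state before step 1: 101011010)
1 | 101010010
2 | 101011110
3 | 101010000
4 | 101011001
5 | 001010111

001010111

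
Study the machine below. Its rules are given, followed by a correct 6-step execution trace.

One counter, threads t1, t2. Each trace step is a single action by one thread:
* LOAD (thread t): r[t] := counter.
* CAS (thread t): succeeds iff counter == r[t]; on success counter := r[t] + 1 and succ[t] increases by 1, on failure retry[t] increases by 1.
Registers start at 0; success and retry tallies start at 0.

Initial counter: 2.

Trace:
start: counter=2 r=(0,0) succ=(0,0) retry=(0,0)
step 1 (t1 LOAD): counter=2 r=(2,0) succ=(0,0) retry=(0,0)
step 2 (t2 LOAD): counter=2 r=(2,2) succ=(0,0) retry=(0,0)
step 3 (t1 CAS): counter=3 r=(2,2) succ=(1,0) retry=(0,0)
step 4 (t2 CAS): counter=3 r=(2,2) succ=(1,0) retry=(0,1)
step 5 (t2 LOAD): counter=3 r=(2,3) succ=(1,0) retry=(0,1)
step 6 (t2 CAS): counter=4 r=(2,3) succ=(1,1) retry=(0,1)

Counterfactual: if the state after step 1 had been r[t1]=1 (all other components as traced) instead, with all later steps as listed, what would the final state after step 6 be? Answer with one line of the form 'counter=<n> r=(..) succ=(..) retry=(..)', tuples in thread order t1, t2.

counter=4 r=(1,3) succ=(0,2) retry=(1,0)

state after step 1 := counter=2 r=(1,0) succ=(0,0) retry=(0,0)
step 2 (t2 LOAD): counter=2 r=(1,2) succ=(0,0) retry=(0,0)
step 3 (t1 CAS): counter=2 r=(1,2) succ=(0,0) retry=(1,0)
step 4 (t2 CAS): counter=3 r=(1,2) succ=(0,1) retry=(1,0)
step 5 (t2 LOAD): counter=3 r=(1,3) succ=(0,1) retry=(1,0)
step 6 (t2 CAS): counter=4 r=(1,3) succ=(0,2) retry=(1,0)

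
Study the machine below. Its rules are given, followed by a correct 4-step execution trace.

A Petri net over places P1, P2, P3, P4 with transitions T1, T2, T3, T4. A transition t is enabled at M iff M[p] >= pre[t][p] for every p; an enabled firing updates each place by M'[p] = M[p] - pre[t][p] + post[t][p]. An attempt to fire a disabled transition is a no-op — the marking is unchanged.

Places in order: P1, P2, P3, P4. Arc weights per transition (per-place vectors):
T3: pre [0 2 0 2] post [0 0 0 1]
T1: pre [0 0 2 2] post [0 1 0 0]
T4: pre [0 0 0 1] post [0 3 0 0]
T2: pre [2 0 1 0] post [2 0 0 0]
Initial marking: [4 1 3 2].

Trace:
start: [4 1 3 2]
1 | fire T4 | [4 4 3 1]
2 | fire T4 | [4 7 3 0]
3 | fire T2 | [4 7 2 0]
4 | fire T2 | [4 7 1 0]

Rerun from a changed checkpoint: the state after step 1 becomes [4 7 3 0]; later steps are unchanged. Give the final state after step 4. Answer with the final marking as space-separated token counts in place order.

state after step 1 := [4 7 3 0]
2 | fire T4 | [4 7 3 0]
3 | fire T2 | [4 7 2 0]
4 | fire T2 | [4 7 1 0]

4 7 1 0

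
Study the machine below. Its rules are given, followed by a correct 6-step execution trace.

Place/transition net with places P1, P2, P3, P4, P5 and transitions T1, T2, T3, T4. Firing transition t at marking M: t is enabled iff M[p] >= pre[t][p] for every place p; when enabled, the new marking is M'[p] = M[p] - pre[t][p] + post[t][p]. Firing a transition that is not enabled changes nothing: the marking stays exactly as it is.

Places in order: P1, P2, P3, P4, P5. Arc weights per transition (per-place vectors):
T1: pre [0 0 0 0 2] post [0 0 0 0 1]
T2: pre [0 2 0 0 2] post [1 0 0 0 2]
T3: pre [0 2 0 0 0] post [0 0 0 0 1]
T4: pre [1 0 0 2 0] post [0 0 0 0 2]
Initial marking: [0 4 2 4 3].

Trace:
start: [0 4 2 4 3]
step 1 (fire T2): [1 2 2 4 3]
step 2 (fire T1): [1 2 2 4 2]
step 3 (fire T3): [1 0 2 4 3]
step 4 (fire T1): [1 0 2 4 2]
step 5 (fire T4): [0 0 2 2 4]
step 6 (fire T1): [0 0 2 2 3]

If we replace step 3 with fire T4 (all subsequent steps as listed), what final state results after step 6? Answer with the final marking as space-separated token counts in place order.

(re-executing from step 3 with the substitution; state before step 3: [1 2 2 4 2])
step 3 (fire T4): [0 2 2 2 4]
step 4 (fire T1): [0 2 2 2 3]
step 5 (fire T4): [0 2 2 2 3]
step 6 (fire T1): [0 2 2 2 2]

0 2 2 2 2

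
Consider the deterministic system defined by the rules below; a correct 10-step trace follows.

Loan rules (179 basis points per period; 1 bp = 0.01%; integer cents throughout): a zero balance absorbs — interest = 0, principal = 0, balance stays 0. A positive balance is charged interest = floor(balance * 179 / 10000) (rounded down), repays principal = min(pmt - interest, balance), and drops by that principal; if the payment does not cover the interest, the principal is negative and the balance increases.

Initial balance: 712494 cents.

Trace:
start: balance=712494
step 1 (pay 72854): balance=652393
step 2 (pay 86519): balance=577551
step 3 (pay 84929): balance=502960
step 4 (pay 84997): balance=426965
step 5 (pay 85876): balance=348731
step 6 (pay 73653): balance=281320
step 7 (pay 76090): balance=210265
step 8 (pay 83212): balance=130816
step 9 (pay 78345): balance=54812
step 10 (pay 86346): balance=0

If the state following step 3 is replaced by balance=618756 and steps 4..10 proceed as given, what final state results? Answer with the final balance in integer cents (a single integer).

100554

state after step 3 := balance=618756
step 4 (pay 84997): balance=544834
step 5 (pay 85876): balance=468710
step 6 (pay 73653): balance=403446
step 7 (pay 76090): balance=334577
step 8 (pay 83212): balance=257353
step 9 (pay 78345): balance=183614
step 10 (pay 86346): balance=100554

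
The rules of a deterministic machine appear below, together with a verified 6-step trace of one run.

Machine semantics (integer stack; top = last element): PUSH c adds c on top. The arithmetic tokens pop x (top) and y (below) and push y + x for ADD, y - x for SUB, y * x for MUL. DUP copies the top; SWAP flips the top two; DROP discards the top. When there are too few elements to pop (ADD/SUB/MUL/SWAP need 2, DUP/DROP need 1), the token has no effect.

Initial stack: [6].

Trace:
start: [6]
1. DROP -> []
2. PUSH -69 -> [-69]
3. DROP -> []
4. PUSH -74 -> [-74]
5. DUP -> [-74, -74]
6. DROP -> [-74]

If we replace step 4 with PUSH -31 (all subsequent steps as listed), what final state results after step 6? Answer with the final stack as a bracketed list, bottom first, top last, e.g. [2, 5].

[-31]

(re-executing from step 4 with the substitution; state before step 4: [])
4. PUSH -31 -> [-31]
5. DUP -> [-31, -31]
6. DROP -> [-31]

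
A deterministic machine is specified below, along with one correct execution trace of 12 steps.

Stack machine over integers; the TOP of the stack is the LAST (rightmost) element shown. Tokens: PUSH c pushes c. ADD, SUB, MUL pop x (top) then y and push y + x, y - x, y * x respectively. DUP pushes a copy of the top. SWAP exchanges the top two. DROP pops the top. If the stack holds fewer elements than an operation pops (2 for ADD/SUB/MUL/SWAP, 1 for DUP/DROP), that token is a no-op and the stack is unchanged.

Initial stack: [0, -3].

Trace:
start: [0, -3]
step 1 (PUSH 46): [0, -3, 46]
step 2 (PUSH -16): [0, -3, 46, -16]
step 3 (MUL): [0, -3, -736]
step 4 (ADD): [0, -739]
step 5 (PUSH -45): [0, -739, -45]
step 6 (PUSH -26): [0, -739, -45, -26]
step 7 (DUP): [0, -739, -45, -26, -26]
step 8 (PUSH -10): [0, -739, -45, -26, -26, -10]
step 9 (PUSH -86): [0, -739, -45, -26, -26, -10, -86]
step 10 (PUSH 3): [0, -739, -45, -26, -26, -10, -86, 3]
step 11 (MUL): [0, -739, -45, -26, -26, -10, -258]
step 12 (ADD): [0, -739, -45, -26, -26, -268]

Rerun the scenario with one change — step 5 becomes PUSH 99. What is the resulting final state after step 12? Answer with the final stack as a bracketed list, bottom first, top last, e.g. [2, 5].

[0, -739, 99, -26, -26, -268]

(re-executing from step 5 with the substitution; state before step 5: [0, -739])
step 5 (PUSH 99): [0, -739, 99]
step 6 (PUSH -26): [0, -739, 99, -26]
step 7 (DUP): [0, -739, 99, -26, -26]
step 8 (PUSH -10): [0, -739, 99, -26, -26, -10]
step 9 (PUSH -86): [0, -739, 99, -26, -26, -10, -86]
step 10 (PUSH 3): [0, -739, 99, -26, -26, -10, -86, 3]
step 11 (MUL): [0, -739, 99, -26, -26, -10, -258]
step 12 (ADD): [0, -739, 99, -26, -26, -268]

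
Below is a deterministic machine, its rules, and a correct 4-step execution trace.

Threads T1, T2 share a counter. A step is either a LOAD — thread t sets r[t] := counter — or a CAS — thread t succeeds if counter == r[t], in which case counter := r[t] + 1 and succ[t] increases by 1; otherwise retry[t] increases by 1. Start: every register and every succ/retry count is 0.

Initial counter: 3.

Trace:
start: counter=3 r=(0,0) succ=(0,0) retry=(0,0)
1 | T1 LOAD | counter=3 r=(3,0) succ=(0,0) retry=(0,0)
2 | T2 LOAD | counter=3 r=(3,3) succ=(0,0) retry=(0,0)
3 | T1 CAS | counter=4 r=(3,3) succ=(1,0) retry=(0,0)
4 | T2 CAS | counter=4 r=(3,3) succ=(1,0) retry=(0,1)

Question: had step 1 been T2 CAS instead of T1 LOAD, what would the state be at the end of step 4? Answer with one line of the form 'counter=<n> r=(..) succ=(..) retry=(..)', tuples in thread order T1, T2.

(re-executing from step 1 with the substitution; state before step 1: counter=3 r=(0,0) succ=(0,0) retry=(0,0))
1 | T2 CAS | counter=3 r=(0,0) succ=(0,0) retry=(0,1)
2 | T2 LOAD | counter=3 r=(0,3) succ=(0,0) retry=(0,1)
3 | T1 CAS | counter=3 r=(0,3) succ=(0,0) retry=(1,1)
4 | T2 CAS | counter=4 r=(0,3) succ=(0,1) retry=(1,1)

counter=4 r=(0,3) succ=(0,1) retry=(1,1)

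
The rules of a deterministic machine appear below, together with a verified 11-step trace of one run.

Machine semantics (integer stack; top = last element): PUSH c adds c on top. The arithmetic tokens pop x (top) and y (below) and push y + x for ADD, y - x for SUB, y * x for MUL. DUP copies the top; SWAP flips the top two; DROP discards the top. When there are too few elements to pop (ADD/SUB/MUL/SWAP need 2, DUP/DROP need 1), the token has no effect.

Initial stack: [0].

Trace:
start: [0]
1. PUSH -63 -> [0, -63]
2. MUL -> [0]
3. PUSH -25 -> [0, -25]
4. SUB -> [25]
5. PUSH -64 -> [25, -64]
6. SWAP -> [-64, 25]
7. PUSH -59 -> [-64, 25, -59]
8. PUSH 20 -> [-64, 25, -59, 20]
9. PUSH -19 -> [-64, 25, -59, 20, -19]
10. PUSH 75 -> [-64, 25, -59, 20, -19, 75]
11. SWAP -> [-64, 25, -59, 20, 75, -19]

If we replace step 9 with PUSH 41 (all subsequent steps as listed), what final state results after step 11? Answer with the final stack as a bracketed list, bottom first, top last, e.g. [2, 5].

[-64, 25, -59, 20, 75, 41]

(re-executing from step 9 with the substitution; state before step 9: [-64, 25, -59, 20])
9. PUSH 41 -> [-64, 25, -59, 20, 41]
10. PUSH 75 -> [-64, 25, -59, 20, 41, 75]
11. SWAP -> [-64, 25, -59, 20, 75, 41]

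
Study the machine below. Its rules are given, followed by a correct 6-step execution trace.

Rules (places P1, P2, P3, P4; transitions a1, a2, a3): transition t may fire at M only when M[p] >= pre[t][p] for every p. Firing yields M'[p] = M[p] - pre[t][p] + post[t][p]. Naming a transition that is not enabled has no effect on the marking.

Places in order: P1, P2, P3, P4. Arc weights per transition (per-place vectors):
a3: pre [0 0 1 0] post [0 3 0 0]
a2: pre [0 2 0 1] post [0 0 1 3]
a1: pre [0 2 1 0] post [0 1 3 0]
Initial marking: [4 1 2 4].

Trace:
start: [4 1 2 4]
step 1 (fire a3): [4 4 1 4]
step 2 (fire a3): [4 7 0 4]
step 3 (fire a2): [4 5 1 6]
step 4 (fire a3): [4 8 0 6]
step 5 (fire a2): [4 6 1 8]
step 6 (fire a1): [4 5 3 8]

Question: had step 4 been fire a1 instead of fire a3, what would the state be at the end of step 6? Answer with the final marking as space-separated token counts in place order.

4 1 6 8

(re-executing from step 4 with the substitution; state before step 4: [4 5 1 6])
step 4 (fire a1): [4 4 3 6]
step 5 (fire a2): [4 2 4 8]
step 6 (fire a1): [4 1 6 8]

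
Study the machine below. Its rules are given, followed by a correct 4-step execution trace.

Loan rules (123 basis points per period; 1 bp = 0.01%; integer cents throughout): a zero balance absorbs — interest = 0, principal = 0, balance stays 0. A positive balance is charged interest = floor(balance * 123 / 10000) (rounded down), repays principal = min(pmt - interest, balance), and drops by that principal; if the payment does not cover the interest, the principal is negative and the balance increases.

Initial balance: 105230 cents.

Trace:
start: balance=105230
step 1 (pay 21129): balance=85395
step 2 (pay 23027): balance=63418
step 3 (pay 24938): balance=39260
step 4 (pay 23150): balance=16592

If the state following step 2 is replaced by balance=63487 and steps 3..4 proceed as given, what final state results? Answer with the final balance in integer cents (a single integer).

16662

state after step 2 := balance=63487
step 3 (pay 24938): balance=39329
step 4 (pay 23150): balance=16662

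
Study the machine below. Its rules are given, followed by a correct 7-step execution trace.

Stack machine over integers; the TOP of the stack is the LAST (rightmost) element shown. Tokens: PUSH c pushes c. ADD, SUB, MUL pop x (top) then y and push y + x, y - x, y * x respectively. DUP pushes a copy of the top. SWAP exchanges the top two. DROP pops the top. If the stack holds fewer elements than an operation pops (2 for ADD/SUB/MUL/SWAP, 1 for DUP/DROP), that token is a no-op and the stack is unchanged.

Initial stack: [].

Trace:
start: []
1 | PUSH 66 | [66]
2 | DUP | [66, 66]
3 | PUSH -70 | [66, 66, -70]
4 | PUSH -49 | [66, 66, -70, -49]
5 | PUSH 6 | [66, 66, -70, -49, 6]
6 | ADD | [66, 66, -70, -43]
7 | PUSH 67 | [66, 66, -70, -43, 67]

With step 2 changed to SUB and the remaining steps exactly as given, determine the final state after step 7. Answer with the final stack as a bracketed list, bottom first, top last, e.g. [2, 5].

(re-executing from step 2 with the substitution; state before step 2: [66])
2 | SUB | [66]
3 | PUSH -70 | [66, -70]
4 | PUSH -49 | [66, -70, -49]
5 | PUSH 6 | [66, -70, -49, 6]
6 | ADD | [66, -70, -43]
7 | PUSH 67 | [66, -70, -43, 67]

[66, -70, -43, 67]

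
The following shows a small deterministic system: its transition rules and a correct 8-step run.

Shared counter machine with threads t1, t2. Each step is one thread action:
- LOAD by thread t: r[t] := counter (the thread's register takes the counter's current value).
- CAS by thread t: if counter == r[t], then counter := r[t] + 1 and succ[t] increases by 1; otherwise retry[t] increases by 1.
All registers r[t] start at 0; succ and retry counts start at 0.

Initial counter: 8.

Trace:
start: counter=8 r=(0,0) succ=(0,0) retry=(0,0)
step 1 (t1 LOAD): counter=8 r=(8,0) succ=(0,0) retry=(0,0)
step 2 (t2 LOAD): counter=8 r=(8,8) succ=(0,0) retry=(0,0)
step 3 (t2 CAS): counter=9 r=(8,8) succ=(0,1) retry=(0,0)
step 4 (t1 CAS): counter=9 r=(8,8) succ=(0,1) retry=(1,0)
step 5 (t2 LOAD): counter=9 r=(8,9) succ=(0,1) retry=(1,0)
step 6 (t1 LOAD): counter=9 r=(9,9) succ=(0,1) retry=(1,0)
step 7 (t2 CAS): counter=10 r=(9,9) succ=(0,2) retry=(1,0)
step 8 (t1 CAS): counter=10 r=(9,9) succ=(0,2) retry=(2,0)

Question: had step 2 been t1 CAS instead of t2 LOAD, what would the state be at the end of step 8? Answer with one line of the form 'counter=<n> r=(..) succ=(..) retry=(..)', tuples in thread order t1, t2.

counter=10 r=(9,9) succ=(1,1) retry=(2,1)

(re-executing from step 2 with the substitution; state before step 2: counter=8 r=(8,0) succ=(0,0) retry=(0,0))
step 2 (t1 CAS): counter=9 r=(8,0) succ=(1,0) retry=(0,0)
step 3 (t2 CAS): counter=9 r=(8,0) succ=(1,0) retry=(0,1)
step 4 (t1 CAS): counter=9 r=(8,0) succ=(1,0) retry=(1,1)
step 5 (t2 LOAD): counter=9 r=(8,9) succ=(1,0) retry=(1,1)
step 6 (t1 LOAD): counter=9 r=(9,9) succ=(1,0) retry=(1,1)
step 7 (t2 CAS): counter=10 r=(9,9) succ=(1,1) retry=(1,1)
step 8 (t1 CAS): counter=10 r=(9,9) succ=(1,1) retry=(2,1)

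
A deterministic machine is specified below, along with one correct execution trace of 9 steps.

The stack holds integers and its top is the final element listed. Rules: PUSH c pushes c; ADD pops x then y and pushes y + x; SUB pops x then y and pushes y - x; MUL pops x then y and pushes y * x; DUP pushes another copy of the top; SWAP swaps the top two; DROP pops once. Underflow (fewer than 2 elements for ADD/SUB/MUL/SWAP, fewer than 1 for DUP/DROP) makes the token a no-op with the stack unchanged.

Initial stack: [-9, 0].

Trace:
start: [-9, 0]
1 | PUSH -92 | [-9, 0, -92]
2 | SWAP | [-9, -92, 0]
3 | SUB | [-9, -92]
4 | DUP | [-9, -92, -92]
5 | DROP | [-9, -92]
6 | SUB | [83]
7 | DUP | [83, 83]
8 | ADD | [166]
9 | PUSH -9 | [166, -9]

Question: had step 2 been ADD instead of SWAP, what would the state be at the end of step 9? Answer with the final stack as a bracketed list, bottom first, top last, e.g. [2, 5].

(re-executing from step 2 with the substitution; state before step 2: [-9, 0, -92])
2 | ADD | [-9, -92]
3 | SUB | [83]
4 | DUP | [83, 83]
5 | DROP | [83]
6 | SUB | [83]
7 | DUP | [83, 83]
8 | ADD | [166]
9 | PUSH -9 | [166, -9]

[166, -9]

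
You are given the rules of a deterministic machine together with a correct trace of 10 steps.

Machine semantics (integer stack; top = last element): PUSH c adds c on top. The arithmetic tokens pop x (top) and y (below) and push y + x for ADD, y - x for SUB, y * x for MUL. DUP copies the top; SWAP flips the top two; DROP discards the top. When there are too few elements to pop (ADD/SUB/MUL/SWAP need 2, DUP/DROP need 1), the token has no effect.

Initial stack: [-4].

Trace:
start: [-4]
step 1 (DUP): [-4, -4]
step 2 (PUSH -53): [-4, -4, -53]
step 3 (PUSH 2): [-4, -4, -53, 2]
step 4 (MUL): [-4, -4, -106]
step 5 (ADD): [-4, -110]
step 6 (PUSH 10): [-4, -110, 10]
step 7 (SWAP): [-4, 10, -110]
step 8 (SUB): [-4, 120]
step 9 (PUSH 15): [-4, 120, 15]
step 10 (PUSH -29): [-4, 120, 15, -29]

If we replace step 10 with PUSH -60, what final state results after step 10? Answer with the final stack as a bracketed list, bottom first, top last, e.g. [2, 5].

(re-executing from step 10 with the substitution; state before step 10: [-4, 120, 15])
step 10 (PUSH -60): [-4, 120, 15, -60]

[-4, 120, 15, -60]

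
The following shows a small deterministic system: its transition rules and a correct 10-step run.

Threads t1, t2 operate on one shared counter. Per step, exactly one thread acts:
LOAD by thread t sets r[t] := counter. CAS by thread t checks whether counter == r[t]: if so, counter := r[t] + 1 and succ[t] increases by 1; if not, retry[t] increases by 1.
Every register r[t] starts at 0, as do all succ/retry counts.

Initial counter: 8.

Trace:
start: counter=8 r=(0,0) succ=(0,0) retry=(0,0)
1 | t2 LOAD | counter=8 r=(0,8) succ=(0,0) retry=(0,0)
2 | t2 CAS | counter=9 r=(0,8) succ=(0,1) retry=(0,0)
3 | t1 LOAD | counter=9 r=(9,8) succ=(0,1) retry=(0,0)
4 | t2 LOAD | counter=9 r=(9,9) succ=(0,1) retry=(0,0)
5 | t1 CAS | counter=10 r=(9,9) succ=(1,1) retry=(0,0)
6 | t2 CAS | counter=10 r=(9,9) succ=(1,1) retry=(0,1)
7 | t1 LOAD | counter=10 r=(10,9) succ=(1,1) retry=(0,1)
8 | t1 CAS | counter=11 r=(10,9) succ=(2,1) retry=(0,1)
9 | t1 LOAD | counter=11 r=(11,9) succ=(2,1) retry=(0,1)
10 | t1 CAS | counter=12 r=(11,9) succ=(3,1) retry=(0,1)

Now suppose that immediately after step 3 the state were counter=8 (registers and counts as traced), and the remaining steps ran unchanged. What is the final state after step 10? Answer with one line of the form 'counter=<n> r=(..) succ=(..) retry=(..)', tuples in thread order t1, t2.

counter=11 r=(10,8) succ=(2,2) retry=(1,0)

state after step 3 := counter=8 r=(9,8) succ=(0,1) retry=(0,0)
4 | t2 LOAD | counter=8 r=(9,8) succ=(0,1) retry=(0,0)
5 | t1 CAS | counter=8 r=(9,8) succ=(0,1) retry=(1,0)
6 | t2 CAS | counter=9 r=(9,8) succ=(0,2) retry=(1,0)
7 | t1 LOAD | counter=9 r=(9,8) succ=(0,2) retry=(1,0)
8 | t1 CAS | counter=10 r=(9,8) succ=(1,2) retry=(1,0)
9 | t1 LOAD | counter=10 r=(10,8) succ=(1,2) retry=(1,0)
10 | t1 CAS | counter=11 r=(10,8) succ=(2,2) retry=(1,0)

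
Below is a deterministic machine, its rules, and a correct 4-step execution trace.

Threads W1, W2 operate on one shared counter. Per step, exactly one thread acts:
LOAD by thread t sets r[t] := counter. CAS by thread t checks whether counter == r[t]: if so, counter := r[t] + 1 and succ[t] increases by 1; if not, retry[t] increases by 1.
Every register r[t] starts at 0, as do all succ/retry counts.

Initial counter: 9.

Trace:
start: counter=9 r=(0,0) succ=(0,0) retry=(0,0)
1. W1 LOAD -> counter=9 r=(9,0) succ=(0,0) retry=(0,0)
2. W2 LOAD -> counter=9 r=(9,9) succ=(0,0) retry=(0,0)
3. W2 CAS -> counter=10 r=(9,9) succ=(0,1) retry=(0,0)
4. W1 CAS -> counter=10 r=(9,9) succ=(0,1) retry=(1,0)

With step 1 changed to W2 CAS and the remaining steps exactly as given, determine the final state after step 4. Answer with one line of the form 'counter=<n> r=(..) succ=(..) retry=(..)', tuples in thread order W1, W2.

counter=10 r=(0,9) succ=(0,1) retry=(1,1)

(re-executing from step 1 with the substitution; state before step 1: counter=9 r=(0,0) succ=(0,0) retry=(0,0))
1. W2 CAS -> counter=9 r=(0,0) succ=(0,0) retry=(0,1)
2. W2 LOAD -> counter=9 r=(0,9) succ=(0,0) retry=(0,1)
3. W2 CAS -> counter=10 r=(0,9) succ=(0,1) retry=(0,1)
4. W1 CAS -> counter=10 r=(0,9) succ=(0,1) retry=(1,1)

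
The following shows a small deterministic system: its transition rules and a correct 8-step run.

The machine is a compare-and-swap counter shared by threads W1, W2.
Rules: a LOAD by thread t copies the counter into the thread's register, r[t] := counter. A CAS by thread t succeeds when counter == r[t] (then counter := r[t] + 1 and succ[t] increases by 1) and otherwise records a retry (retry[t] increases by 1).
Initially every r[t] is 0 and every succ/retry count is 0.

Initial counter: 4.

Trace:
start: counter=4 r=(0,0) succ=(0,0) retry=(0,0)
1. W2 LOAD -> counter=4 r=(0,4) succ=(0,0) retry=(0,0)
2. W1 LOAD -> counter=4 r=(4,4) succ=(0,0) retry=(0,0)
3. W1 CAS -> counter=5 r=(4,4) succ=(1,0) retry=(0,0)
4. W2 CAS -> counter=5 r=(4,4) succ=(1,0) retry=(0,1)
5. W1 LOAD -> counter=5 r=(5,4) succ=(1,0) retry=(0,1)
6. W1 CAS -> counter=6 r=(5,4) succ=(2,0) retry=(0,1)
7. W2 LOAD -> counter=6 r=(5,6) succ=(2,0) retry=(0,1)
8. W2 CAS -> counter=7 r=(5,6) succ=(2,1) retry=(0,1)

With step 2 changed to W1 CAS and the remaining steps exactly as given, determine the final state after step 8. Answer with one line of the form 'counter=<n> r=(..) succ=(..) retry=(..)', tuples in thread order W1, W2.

(re-executing from step 2 with the substitution; state before step 2: counter=4 r=(0,4) succ=(0,0) retry=(0,0))
2. W1 CAS -> counter=4 r=(0,4) succ=(0,0) retry=(1,0)
3. W1 CAS -> counter=4 r=(0,4) succ=(0,0) retry=(2,0)
4. W2 CAS -> counter=5 r=(0,4) succ=(0,1) retry=(2,0)
5. W1 LOAD -> counter=5 r=(5,4) succ=(0,1) retry=(2,0)
6. W1 CAS -> counter=6 r=(5,4) succ=(1,1) retry=(2,0)
7. W2 LOAD -> counter=6 r=(5,6) succ=(1,1) retry=(2,0)
8. W2 CAS -> counter=7 r=(5,6) succ=(1,2) retry=(2,0)

counter=7 r=(5,6) succ=(1,2) retry=(2,0)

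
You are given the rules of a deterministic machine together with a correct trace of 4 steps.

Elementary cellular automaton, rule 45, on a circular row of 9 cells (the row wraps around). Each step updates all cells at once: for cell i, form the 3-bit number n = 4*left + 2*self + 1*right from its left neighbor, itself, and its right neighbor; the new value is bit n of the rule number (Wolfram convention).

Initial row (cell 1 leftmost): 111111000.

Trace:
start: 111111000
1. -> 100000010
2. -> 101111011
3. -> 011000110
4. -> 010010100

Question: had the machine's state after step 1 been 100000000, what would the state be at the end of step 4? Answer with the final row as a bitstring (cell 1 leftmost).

000011101

state after step 1 := 100000000
2. -> 101111110
3. -> 111000001
4. -> 000011101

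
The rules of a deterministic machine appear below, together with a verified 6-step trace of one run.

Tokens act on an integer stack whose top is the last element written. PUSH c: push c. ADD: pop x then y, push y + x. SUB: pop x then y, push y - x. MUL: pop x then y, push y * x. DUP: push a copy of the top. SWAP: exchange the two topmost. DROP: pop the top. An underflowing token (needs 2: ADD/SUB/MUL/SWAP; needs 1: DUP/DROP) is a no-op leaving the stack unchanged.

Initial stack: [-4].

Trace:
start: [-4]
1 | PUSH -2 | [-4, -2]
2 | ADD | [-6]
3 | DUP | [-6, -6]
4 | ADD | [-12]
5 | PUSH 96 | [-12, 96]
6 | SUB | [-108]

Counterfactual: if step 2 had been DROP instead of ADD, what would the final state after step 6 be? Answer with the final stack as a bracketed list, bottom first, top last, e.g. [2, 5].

[-104]

(re-executing from step 2 with the substitution; state before step 2: [-4, -2])
2 | DROP | [-4]
3 | DUP | [-4, -4]
4 | ADD | [-8]
5 | PUSH 96 | [-8, 96]
6 | SUB | [-104]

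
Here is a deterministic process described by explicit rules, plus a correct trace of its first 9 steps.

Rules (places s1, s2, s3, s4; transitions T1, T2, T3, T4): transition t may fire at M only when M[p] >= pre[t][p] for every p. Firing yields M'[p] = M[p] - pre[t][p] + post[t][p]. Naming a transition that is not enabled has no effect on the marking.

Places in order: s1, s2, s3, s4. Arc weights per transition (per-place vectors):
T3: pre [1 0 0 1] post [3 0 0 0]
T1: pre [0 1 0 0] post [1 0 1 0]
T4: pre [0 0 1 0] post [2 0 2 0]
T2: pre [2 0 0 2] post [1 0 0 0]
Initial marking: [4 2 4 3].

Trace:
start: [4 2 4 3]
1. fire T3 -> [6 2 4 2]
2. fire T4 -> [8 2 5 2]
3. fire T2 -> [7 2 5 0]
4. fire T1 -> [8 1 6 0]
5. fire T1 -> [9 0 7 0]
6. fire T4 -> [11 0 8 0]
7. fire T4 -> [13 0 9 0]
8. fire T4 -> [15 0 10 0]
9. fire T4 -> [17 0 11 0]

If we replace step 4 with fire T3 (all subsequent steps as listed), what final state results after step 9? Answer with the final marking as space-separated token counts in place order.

(re-executing from step 4 with the substitution; state before step 4: [7 2 5 0])
4. fire T3 -> [7 2 5 0]
5. fire T1 -> [8 1 6 0]
6. fire T4 -> [10 1 7 0]
7. fire T4 -> [12 1 8 0]
8. fire T4 -> [14 1 9 0]
9. fire T4 -> [16 1 10 0]

16 1 10 0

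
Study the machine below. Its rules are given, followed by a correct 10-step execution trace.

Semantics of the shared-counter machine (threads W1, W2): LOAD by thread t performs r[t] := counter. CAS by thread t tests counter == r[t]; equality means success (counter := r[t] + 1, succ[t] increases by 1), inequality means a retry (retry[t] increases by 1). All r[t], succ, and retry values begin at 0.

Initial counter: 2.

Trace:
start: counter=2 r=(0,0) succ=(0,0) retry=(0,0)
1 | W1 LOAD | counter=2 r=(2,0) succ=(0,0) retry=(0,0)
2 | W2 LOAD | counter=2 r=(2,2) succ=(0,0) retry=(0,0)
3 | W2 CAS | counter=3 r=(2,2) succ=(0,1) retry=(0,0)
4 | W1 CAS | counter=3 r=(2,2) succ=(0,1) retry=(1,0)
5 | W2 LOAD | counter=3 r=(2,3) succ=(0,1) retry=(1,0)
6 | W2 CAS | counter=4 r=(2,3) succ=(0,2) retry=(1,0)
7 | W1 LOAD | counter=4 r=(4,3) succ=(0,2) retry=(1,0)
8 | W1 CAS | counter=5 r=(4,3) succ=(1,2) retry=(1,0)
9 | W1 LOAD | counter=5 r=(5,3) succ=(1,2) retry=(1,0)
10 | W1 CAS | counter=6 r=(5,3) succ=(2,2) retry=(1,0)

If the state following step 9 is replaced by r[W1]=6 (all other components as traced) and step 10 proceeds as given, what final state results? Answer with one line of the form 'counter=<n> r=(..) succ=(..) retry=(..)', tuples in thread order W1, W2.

counter=5 r=(6,3) succ=(1,2) retry=(2,0)

state after step 9 := counter=5 r=(6,3) succ=(1,2) retry=(1,0)
10 | W1 CAS | counter=5 r=(6,3) succ=(1,2) retry=(2,0)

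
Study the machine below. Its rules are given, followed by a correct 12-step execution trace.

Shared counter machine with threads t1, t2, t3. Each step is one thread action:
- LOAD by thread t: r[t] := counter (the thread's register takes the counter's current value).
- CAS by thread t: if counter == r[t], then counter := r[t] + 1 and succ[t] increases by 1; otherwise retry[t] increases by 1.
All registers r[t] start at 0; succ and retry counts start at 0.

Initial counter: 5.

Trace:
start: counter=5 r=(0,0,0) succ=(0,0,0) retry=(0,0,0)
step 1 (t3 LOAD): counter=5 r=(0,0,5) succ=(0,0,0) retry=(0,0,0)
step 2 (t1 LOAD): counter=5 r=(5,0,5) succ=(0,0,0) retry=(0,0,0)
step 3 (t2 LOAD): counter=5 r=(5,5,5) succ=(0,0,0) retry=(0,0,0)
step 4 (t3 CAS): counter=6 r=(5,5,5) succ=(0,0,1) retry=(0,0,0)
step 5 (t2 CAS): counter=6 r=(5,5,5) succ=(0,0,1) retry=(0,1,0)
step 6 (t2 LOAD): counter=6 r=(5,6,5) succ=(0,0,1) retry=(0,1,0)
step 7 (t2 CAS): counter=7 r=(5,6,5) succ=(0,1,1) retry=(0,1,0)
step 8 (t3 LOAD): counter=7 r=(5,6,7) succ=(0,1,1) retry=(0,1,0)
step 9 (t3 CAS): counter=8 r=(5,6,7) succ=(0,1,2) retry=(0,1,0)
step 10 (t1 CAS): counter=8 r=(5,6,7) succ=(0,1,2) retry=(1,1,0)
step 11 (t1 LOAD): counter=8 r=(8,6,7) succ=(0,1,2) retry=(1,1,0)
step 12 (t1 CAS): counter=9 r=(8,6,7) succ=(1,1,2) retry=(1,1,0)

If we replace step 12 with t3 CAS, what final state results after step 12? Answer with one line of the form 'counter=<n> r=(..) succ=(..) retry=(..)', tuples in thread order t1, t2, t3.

(re-executing from step 12 with the substitution; state before step 12: counter=8 r=(8,6,7) succ=(0,1,2) retry=(1,1,0))
step 12 (t3 CAS): counter=8 r=(8,6,7) succ=(0,1,2) retry=(1,1,1)

counter=8 r=(8,6,7) succ=(0,1,2) retry=(1,1,1)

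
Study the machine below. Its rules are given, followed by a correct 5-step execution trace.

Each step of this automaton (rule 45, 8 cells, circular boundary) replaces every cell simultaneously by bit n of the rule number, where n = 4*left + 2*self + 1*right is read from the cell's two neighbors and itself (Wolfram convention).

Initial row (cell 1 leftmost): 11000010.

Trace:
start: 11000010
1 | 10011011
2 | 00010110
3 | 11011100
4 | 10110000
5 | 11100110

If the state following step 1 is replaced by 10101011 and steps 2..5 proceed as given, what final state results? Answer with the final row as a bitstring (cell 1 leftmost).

11110000

state after step 1 := 10101011
2 | 01111110
3 | 01000000
4 | 01011111
5 | 11110000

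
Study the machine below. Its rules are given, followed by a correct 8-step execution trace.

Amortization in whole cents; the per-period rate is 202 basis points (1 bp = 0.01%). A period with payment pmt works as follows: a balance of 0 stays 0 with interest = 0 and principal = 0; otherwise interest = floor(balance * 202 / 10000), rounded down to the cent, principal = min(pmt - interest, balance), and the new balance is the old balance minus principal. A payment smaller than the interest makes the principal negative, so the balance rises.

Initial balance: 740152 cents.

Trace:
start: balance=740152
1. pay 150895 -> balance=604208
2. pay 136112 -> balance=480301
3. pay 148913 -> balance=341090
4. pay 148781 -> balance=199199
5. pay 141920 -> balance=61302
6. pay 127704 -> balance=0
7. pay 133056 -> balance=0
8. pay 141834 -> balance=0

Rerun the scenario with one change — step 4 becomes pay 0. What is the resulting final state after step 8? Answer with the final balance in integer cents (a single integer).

0

(re-executing from step 4 with the substitution; state before step 4: balance=341090)
4. pay 0 -> balance=347980
5. pay 141920 -> balance=213089
6. pay 127704 -> balance=89689
7. pay 133056 -> balance=0
8. pay 141834 -> balance=0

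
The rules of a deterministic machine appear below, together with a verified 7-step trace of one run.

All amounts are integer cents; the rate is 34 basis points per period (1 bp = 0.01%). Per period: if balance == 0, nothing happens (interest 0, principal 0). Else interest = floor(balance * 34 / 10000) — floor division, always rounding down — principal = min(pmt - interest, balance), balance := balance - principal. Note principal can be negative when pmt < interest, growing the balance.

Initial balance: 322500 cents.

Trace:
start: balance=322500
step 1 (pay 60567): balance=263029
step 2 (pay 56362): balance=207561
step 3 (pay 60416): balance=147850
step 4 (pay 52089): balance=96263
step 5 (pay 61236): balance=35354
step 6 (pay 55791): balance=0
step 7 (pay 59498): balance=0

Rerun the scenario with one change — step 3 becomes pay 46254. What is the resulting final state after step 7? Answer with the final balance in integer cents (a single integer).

0

(re-executing from step 3 with the substitution; state before step 3: balance=207561)
step 3 (pay 46254): balance=162012
step 4 (pay 52089): balance=110473
step 5 (pay 61236): balance=49612
step 6 (pay 55791): balance=0
step 7 (pay 59498): balance=0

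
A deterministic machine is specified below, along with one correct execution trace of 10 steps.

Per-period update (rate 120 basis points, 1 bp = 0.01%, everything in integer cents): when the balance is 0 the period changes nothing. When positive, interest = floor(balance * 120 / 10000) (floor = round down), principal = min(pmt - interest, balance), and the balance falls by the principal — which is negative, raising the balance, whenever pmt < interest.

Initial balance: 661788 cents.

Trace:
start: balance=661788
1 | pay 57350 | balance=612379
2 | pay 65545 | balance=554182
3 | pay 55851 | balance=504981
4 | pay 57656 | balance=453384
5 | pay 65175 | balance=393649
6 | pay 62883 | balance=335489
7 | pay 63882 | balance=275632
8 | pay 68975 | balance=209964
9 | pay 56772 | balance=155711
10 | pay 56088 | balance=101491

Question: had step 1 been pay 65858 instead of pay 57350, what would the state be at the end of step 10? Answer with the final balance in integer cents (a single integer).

92019

(re-executing from step 1 with the substitution; state before step 1: balance=661788)
1 | pay 65858 | balance=603871
2 | pay 65545 | balance=545572
3 | pay 55851 | balance=496267
4 | pay 57656 | balance=444566
5 | pay 65175 | balance=384725
6 | pay 62883 | balance=326458
7 | pay 63882 | balance=266493
8 | pay 68975 | balance=200715
9 | pay 56772 | balance=146351
10 | pay 56088 | balance=92019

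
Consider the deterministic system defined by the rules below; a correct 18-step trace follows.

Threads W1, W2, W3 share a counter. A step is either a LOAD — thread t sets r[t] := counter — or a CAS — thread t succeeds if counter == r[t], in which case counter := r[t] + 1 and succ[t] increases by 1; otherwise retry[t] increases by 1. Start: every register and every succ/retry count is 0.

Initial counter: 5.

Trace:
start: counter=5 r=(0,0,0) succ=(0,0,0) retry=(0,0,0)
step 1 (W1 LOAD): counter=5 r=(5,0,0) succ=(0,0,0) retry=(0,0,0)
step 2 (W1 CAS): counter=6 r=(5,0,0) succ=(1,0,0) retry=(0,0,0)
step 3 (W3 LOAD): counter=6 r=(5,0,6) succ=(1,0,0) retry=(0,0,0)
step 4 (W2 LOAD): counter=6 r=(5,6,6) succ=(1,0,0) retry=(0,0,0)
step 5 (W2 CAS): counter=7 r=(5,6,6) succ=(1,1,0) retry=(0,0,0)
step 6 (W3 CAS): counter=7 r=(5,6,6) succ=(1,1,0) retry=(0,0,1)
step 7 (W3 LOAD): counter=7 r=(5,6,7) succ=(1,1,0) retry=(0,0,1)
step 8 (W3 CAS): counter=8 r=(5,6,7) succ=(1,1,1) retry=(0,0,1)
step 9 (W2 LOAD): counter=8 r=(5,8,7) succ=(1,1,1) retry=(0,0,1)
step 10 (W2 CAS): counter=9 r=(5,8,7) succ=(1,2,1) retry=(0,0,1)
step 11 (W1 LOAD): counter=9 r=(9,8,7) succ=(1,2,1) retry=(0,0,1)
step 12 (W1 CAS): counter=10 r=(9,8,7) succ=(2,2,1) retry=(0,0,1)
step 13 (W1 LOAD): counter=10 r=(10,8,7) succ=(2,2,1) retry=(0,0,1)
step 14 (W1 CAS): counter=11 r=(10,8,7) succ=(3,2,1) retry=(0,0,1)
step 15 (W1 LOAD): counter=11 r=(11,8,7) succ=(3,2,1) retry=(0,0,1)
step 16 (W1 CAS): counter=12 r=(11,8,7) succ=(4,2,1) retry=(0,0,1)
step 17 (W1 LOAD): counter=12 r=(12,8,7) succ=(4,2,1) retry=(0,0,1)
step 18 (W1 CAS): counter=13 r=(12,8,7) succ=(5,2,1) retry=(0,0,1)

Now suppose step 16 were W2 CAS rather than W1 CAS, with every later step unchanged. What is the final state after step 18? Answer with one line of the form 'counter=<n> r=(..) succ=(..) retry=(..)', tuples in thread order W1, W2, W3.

(re-executing from step 16 with the substitution; state before step 16: counter=11 r=(11,8,7) succ=(3,2,1) retry=(0,0,1))
step 16 (W2 CAS): counter=11 r=(11,8,7) succ=(3,2,1) retry=(0,1,1)
step 17 (W1 LOAD): counter=11 r=(11,8,7) succ=(3,2,1) retry=(0,1,1)
step 18 (W1 CAS): counter=12 r=(11,8,7) succ=(4,2,1) retry=(0,1,1)

counter=12 r=(11,8,7) succ=(4,2,1) retry=(0,1,1)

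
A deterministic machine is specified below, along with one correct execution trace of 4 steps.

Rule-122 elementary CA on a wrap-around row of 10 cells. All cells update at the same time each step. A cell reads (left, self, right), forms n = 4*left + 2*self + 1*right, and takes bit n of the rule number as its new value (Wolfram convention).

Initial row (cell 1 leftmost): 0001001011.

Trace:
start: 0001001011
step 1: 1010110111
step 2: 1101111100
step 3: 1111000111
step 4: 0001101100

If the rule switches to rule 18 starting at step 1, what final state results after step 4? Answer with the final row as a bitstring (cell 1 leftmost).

0100100000

(re-executing steps 1..4 under rule 18; state before step 1: 0001001011)
step 1: 1010110000
step 2: 0000001001
step 3: 1000010110
step 4: 0100100000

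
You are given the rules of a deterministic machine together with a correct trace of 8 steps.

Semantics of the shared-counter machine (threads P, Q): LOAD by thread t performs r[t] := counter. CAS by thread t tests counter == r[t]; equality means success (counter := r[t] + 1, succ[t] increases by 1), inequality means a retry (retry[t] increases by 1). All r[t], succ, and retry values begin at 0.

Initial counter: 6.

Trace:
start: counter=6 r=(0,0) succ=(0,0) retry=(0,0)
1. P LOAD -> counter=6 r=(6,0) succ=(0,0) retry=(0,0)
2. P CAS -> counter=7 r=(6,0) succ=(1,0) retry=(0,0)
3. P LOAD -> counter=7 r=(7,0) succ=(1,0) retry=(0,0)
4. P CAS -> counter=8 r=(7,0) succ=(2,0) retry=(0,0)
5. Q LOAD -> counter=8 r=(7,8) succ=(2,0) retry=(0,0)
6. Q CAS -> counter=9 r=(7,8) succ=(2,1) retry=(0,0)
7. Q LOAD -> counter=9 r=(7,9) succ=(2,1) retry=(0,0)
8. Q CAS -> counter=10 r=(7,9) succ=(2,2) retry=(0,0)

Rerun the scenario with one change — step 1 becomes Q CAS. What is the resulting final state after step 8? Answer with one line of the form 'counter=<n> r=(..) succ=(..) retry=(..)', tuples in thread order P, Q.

counter=9 r=(6,8) succ=(1,2) retry=(1,1)

(re-executing from step 1 with the substitution; state before step 1: counter=6 r=(0,0) succ=(0,0) retry=(0,0))
1. Q CAS -> counter=6 r=(0,0) succ=(0,0) retry=(0,1)
2. P CAS -> counter=6 r=(0,0) succ=(0,0) retry=(1,1)
3. P LOAD -> counter=6 r=(6,0) succ=(0,0) retry=(1,1)
4. P CAS -> counter=7 r=(6,0) succ=(1,0) retry=(1,1)
5. Q LOAD -> counter=7 r=(6,7) succ=(1,0) retry=(1,1)
6. Q CAS -> counter=8 r=(6,7) succ=(1,1) retry=(1,1)
7. Q LOAD -> counter=8 r=(6,8) succ=(1,1) retry=(1,1)
8. Q CAS -> counter=9 r=(6,8) succ=(1,2) retry=(1,1)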